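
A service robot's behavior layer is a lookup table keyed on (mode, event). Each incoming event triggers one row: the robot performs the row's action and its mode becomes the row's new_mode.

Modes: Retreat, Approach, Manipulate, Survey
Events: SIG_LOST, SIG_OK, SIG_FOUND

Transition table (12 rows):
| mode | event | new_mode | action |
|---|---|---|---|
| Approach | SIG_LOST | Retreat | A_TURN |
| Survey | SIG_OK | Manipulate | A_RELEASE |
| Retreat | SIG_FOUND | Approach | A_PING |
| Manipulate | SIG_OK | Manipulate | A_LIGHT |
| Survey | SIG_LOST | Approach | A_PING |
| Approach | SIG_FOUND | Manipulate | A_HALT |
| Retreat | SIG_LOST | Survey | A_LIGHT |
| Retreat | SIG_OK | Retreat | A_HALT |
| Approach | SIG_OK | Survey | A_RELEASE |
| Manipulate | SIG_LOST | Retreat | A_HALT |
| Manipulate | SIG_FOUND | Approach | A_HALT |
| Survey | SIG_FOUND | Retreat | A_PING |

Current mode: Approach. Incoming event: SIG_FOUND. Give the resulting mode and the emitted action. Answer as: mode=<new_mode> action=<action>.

mode=Manipulate action=A_HALT

current mode = Approach; filter table to that mode:
  (Approach, SIG_LOST) → (Retreat, A_TURN)
  (Approach, SIG_FOUND) → (Manipulate, A_HALT)  ← event matches
  (Approach, SIG_OK) → (Survey, A_RELEASE)
event = SIG_FOUND selects (Manipulate, A_HALT)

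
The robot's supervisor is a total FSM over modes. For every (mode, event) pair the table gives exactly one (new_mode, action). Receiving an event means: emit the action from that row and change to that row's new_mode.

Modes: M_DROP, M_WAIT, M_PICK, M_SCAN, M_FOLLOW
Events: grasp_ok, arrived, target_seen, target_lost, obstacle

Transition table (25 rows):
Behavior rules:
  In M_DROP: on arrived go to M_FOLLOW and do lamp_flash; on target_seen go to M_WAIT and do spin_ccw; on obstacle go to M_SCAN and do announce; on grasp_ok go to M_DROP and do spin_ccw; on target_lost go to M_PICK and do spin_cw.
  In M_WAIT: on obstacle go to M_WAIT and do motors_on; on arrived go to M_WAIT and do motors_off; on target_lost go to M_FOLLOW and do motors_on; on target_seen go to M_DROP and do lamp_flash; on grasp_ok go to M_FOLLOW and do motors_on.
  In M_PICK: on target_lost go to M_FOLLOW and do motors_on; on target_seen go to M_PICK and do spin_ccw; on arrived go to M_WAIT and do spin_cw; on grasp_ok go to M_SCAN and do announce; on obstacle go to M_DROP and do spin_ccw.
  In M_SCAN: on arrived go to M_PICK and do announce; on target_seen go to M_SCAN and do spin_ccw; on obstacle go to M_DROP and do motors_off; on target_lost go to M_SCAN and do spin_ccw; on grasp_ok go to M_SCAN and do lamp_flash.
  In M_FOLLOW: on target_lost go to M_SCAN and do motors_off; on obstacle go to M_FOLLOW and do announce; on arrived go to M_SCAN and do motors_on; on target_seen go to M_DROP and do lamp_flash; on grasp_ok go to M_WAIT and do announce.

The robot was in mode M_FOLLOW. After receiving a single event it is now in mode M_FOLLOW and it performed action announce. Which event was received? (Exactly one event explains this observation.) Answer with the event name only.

obstacle

try grasp_ok: (M_FOLLOW, grasp_ok) → (M_WAIT, announce)
try arrived: (M_FOLLOW, arrived) → (M_SCAN, motors_on)
try target_seen: (M_FOLLOW, target_seen) → (M_DROP, lamp_flash)
try target_lost: (M_FOLLOW, target_lost) → (M_SCAN, motors_off)
try obstacle: (M_FOLLOW, obstacle) → (M_FOLLOW, announce)  ← matches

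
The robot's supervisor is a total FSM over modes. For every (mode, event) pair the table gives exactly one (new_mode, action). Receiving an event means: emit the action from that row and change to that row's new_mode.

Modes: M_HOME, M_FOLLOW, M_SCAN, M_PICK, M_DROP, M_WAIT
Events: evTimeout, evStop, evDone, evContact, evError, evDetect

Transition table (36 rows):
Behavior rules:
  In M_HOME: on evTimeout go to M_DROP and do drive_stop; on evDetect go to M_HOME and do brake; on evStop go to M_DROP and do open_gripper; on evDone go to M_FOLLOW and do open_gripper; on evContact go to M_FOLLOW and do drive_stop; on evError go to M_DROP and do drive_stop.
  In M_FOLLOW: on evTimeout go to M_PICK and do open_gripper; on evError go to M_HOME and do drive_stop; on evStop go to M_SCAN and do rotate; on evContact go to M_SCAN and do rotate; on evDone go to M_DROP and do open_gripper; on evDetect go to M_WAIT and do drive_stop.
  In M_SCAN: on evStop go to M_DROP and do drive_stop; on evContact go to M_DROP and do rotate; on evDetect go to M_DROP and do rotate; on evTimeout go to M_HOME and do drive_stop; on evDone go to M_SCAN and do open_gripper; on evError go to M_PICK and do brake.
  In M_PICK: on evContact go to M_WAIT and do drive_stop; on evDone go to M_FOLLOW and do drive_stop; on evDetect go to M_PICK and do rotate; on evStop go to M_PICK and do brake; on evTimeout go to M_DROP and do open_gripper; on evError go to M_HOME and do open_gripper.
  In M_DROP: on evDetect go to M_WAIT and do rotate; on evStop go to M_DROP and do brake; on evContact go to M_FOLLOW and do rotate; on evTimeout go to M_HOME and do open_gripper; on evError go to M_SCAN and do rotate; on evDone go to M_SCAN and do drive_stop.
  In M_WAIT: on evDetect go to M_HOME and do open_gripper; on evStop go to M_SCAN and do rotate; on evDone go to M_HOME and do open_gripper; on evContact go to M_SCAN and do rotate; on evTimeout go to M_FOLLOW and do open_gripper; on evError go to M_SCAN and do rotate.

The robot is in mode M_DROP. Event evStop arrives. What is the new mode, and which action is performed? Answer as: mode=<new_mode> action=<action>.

mode=M_DROP action=brake

current mode = M_DROP; filter table to that mode:
  (M_DROP, evDetect) → (M_WAIT, rotate)
  (M_DROP, evStop) → (M_DROP, brake)  ← event matches
  (M_DROP, evContact) → (M_FOLLOW, rotate)
  (M_DROP, evTimeout) → (M_HOME, open_gripper)
  (M_DROP, evError) → (M_SCAN, rotate)
  (M_DROP, evDone) → (M_SCAN, drive_stop)
event = evStop selects (M_DROP, brake)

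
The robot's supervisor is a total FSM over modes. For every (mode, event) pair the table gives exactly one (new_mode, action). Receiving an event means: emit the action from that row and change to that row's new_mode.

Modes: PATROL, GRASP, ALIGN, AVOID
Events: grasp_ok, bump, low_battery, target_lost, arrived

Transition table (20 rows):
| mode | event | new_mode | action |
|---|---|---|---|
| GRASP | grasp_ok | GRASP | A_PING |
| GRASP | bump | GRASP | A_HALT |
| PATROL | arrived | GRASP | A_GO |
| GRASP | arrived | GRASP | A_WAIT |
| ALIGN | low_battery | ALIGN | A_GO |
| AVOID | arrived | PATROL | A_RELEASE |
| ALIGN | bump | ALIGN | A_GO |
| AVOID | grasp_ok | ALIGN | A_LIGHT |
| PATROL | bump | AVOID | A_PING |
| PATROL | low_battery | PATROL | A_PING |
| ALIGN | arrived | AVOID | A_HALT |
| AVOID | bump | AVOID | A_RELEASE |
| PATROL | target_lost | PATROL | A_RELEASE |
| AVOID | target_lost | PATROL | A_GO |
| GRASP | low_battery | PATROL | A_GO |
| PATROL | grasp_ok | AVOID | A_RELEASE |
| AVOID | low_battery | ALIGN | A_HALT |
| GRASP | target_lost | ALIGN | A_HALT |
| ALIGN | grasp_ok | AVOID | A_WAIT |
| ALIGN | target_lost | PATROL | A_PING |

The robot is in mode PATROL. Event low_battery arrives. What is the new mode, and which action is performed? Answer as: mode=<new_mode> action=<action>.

current mode = PATROL; filter table to that mode:
  (PATROL, arrived) → (GRASP, A_GO)
  (PATROL, bump) → (AVOID, A_PING)
  (PATROL, low_battery) → (PATROL, A_PING)  ← event matches
  (PATROL, target_lost) → (PATROL, A_RELEASE)
  (PATROL, grasp_ok) → (AVOID, A_RELEASE)
event = low_battery selects (PATROL, A_PING)

mode=PATROL action=A_PING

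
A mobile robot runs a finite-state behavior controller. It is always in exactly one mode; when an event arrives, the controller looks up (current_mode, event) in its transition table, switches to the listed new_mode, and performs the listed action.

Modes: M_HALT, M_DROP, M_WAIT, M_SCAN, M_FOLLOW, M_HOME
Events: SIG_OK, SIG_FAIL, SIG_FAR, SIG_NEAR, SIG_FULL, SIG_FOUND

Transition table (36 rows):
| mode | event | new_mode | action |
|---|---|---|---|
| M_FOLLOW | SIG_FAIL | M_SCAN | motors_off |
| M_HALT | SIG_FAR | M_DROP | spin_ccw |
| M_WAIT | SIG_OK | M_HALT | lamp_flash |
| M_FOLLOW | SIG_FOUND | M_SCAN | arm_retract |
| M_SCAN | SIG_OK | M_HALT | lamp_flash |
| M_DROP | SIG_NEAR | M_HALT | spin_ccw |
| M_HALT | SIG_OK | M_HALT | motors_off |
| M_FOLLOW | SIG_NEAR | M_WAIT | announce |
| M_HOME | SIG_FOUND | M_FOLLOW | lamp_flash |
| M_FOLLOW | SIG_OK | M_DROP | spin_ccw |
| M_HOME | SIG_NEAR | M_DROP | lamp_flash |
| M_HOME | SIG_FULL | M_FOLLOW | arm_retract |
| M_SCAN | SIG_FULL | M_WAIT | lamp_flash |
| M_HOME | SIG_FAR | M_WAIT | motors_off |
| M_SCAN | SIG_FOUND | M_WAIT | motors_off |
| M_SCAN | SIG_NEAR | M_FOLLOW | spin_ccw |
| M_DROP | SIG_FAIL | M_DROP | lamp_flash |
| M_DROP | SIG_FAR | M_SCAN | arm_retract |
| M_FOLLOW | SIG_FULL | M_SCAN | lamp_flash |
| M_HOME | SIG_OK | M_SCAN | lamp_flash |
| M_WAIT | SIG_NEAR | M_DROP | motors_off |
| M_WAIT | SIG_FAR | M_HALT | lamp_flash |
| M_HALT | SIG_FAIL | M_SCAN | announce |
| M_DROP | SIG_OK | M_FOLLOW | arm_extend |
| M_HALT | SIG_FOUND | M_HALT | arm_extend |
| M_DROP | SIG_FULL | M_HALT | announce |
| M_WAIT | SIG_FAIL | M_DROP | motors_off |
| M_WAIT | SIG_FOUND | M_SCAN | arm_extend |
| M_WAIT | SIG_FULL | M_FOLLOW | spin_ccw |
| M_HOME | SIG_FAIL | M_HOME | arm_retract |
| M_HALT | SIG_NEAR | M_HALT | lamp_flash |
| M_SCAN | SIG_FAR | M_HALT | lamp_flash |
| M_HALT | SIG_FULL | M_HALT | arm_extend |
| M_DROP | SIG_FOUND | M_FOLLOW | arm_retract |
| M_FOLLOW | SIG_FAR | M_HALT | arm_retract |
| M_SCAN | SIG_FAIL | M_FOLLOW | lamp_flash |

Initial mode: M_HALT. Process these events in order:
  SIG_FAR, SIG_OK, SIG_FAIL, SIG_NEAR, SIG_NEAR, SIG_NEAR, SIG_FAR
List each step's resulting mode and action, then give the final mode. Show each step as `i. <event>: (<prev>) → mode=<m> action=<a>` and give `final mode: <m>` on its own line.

final mode: M_SCAN

1. SIG_FAR: (M_HALT) → mode=M_DROP action=spin_ccw
2. SIG_OK: (M_DROP) → mode=M_FOLLOW action=arm_extend
3. SIG_FAIL: (M_FOLLOW) → mode=M_SCAN action=motors_off
4. SIG_NEAR: (M_SCAN) → mode=M_FOLLOW action=spin_ccw
5. SIG_NEAR: (M_FOLLOW) → mode=M_WAIT action=announce
6. SIG_NEAR: (M_WAIT) → mode=M_DROP action=motors_off
7. SIG_FAR: (M_DROP) → mode=M_SCAN action=arm_retract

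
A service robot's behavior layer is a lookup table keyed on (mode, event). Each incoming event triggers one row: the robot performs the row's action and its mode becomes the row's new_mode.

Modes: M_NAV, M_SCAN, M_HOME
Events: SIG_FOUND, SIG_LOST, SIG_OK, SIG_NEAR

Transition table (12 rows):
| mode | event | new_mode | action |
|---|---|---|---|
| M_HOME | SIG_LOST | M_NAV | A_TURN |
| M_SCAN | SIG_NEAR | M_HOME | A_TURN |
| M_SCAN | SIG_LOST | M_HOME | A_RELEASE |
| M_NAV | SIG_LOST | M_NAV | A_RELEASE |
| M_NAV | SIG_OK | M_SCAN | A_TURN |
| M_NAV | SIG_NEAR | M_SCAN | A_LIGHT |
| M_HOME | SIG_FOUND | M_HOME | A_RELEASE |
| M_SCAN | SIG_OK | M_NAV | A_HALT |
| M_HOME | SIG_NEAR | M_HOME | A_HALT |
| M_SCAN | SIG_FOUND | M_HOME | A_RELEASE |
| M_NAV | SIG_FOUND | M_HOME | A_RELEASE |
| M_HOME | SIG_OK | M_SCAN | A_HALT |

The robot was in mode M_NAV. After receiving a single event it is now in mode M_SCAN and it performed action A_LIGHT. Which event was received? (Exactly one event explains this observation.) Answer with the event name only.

SIG_NEAR

try SIG_FOUND: (M_NAV, SIG_FOUND) → (M_HOME, A_RELEASE)
try SIG_LOST: (M_NAV, SIG_LOST) → (M_NAV, A_RELEASE)
try SIG_OK: (M_NAV, SIG_OK) → (M_SCAN, A_TURN)
try SIG_NEAR: (M_NAV, SIG_NEAR) → (M_SCAN, A_LIGHT)  ← matches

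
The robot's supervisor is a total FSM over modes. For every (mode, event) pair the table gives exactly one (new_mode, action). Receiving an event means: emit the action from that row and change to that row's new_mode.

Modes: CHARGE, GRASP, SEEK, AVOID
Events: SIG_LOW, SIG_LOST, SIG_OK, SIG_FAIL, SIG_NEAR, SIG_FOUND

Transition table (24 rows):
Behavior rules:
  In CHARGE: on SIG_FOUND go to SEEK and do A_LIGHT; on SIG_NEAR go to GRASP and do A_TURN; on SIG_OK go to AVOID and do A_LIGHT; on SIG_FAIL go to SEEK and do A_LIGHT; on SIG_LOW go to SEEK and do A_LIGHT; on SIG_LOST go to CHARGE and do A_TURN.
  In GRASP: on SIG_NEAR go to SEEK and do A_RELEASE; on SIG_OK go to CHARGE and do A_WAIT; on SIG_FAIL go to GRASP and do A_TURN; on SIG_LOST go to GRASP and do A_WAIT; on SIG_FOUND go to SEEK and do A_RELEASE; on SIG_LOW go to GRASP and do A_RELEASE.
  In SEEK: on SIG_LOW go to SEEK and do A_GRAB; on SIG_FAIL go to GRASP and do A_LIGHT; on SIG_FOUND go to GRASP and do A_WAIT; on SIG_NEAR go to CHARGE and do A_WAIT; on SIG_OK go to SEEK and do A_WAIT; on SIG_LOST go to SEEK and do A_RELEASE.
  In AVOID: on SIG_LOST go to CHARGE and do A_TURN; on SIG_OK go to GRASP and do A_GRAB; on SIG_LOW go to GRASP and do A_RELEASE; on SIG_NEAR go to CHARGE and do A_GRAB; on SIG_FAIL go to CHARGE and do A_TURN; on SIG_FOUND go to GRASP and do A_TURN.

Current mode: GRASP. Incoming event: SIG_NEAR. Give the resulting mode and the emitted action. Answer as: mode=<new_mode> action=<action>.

mode=SEEK action=A_RELEASE

current mode = GRASP; filter table to that mode:
  (GRASP, SIG_NEAR) → (SEEK, A_RELEASE)  ← event matches
  (GRASP, SIG_OK) → (CHARGE, A_WAIT)
  (GRASP, SIG_FAIL) → (GRASP, A_TURN)
  (GRASP, SIG_LOST) → (GRASP, A_WAIT)
  (GRASP, SIG_FOUND) → (SEEK, A_RELEASE)
  (GRASP, SIG_LOW) → (GRASP, A_RELEASE)
event = SIG_NEAR selects (SEEK, A_RELEASE)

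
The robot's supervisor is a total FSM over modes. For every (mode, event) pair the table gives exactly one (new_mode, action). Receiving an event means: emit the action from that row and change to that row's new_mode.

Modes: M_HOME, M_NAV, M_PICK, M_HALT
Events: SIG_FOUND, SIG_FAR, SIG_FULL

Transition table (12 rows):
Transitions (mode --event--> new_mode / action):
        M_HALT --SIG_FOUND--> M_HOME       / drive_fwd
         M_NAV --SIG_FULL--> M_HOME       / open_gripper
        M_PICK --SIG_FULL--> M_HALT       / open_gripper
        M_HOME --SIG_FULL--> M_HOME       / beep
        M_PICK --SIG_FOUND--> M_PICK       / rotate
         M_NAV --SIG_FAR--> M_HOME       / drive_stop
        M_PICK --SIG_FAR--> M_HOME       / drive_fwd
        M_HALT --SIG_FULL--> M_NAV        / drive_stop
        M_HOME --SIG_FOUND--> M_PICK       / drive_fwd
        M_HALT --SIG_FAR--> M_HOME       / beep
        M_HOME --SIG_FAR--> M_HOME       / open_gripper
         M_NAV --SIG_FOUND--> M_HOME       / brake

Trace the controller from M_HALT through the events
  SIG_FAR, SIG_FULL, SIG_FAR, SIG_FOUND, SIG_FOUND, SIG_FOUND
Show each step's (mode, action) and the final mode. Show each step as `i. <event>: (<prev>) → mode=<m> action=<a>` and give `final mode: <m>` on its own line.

1. SIG_FAR: (M_HALT) → mode=M_HOME action=beep
2. SIG_FULL: (M_HOME) → mode=M_HOME action=beep
3. SIG_FAR: (M_HOME) → mode=M_HOME action=open_gripper
4. SIG_FOUND: (M_HOME) → mode=M_PICK action=drive_fwd
5. SIG_FOUND: (M_PICK) → mode=M_PICK action=rotate
6. SIG_FOUND: (M_PICK) → mode=M_PICK action=rotate

final mode: M_PICK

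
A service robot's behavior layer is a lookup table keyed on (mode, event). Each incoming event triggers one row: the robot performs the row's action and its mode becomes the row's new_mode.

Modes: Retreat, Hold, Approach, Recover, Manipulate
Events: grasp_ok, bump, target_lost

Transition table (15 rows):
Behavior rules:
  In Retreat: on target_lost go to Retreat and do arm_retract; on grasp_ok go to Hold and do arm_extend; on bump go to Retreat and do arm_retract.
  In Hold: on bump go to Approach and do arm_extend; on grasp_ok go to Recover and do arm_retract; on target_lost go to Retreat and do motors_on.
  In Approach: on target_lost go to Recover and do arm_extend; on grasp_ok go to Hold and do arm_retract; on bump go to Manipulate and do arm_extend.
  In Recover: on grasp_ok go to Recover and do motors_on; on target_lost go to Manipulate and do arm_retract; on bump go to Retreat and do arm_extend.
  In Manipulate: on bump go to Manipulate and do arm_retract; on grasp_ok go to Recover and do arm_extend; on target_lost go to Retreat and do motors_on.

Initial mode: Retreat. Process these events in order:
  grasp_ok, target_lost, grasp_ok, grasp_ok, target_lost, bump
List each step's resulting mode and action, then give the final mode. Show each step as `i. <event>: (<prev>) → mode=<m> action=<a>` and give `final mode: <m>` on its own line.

final mode: Manipulate

1. grasp_ok: (Retreat) → mode=Hold action=arm_extend
2. target_lost: (Hold) → mode=Retreat action=motors_on
3. grasp_ok: (Retreat) → mode=Hold action=arm_extend
4. grasp_ok: (Hold) → mode=Recover action=arm_retract
5. target_lost: (Recover) → mode=Manipulate action=arm_retract
6. bump: (Manipulate) → mode=Manipulate action=arm_retract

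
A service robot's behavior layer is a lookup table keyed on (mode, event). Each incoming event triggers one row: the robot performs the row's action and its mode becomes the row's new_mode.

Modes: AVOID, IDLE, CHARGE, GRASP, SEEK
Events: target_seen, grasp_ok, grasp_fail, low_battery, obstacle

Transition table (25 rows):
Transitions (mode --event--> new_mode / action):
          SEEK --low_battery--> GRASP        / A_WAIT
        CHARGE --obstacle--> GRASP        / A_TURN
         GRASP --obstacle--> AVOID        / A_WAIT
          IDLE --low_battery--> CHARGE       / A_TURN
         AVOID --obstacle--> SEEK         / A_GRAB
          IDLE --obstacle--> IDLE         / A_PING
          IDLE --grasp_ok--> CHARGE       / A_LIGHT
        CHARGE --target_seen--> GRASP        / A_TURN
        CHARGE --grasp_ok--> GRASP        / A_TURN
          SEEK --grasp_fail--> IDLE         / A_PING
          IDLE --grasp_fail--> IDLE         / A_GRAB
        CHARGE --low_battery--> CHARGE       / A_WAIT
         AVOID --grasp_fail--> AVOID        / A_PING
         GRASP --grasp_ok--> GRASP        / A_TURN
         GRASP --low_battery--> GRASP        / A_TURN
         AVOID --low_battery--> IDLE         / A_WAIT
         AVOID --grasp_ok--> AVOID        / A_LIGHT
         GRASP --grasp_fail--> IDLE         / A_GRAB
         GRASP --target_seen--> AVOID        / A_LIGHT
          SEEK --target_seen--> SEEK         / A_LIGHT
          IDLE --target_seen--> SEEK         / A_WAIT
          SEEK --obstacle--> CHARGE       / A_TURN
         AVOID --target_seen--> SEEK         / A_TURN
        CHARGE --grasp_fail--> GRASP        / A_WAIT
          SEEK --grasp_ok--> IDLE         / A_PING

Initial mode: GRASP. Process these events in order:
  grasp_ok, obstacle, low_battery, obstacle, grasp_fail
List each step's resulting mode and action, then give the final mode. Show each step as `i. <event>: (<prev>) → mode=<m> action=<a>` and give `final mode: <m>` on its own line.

1. grasp_ok: (GRASP) → mode=GRASP action=A_TURN
2. obstacle: (GRASP) → mode=AVOID action=A_WAIT
3. low_battery: (AVOID) → mode=IDLE action=A_WAIT
4. obstacle: (IDLE) → mode=IDLE action=A_PING
5. grasp_fail: (IDLE) → mode=IDLE action=A_GRAB

final mode: IDLE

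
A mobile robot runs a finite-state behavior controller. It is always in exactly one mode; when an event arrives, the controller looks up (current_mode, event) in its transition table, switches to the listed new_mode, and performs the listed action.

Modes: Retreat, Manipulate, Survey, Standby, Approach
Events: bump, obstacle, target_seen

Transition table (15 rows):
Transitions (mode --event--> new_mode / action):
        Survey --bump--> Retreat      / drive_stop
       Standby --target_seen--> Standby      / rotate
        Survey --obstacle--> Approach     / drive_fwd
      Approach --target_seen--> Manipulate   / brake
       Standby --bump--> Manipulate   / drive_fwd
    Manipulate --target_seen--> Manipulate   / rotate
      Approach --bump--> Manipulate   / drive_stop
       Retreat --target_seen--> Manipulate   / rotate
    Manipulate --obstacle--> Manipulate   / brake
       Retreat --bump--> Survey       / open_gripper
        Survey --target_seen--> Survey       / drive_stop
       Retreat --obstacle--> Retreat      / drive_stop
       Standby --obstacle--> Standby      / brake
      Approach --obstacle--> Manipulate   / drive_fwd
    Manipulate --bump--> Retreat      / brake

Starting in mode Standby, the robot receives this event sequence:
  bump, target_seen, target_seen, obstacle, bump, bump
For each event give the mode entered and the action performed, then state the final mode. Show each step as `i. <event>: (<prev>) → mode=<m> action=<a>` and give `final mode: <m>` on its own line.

1. bump: (Standby) → mode=Manipulate action=drive_fwd
2. target_seen: (Manipulate) → mode=Manipulate action=rotate
3. target_seen: (Manipulate) → mode=Manipulate action=rotate
4. obstacle: (Manipulate) → mode=Manipulate action=brake
5. bump: (Manipulate) → mode=Retreat action=brake
6. bump: (Retreat) → mode=Survey action=open_gripper

final mode: Survey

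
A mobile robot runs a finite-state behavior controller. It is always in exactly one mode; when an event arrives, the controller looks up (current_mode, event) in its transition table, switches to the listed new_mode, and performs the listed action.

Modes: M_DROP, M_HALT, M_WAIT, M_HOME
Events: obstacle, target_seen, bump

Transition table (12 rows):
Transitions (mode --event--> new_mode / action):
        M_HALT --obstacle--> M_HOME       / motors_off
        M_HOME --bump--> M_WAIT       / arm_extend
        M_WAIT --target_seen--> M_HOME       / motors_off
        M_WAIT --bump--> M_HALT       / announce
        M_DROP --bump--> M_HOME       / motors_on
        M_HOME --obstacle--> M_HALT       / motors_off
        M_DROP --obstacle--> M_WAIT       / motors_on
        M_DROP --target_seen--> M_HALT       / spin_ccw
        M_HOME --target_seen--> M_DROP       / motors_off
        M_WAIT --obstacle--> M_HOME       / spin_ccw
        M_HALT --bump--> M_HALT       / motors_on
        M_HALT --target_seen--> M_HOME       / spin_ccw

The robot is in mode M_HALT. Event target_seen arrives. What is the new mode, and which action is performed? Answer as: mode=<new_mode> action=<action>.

current mode = M_HALT; filter table to that mode:
  (M_HALT, obstacle) → (M_HOME, motors_off)
  (M_HALT, bump) → (M_HALT, motors_on)
  (M_HALT, target_seen) → (M_HOME, spin_ccw)  ← event matches
event = target_seen selects (M_HOME, spin_ccw)

mode=M_HOME action=spin_ccw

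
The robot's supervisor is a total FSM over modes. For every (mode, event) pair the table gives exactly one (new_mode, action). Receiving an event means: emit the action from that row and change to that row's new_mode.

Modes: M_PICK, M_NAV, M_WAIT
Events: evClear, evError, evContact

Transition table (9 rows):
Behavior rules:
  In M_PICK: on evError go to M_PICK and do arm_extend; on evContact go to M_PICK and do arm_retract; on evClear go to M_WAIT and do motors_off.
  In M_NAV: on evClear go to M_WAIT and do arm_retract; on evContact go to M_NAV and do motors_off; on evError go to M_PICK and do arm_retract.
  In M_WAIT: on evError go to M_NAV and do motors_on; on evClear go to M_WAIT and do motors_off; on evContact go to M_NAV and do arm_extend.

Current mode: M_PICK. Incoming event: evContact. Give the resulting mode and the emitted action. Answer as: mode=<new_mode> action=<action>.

current mode = M_PICK; filter table to that mode:
  (M_PICK, evError) → (M_PICK, arm_extend)
  (M_PICK, evContact) → (M_PICK, arm_retract)  ← event matches
  (M_PICK, evClear) → (M_WAIT, motors_off)
event = evContact selects (M_PICK, arm_retract)

mode=M_PICK action=arm_retract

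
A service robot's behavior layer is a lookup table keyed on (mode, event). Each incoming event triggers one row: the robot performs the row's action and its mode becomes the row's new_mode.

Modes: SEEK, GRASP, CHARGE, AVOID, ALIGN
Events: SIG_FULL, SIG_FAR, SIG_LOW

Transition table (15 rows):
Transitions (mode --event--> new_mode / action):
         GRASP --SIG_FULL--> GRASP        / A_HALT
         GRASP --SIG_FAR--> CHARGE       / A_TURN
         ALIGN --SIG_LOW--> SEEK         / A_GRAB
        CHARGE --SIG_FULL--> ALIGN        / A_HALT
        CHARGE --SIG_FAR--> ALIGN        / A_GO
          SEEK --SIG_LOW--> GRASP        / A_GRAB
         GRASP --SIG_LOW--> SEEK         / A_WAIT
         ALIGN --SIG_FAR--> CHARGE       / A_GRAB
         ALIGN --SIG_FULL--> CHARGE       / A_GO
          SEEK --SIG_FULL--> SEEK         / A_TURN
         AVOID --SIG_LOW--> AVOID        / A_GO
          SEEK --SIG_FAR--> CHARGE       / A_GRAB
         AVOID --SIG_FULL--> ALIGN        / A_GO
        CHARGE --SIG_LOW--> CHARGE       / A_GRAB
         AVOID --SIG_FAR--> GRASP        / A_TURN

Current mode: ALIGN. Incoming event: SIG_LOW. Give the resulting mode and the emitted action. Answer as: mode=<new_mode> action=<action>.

mode=SEEK action=A_GRAB

current mode = ALIGN; filter table to that mode:
  (ALIGN, SIG_LOW) → (SEEK, A_GRAB)  ← event matches
  (ALIGN, SIG_FAR) → (CHARGE, A_GRAB)
  (ALIGN, SIG_FULL) → (CHARGE, A_GO)
event = SIG_LOW selects (SEEK, A_GRAB)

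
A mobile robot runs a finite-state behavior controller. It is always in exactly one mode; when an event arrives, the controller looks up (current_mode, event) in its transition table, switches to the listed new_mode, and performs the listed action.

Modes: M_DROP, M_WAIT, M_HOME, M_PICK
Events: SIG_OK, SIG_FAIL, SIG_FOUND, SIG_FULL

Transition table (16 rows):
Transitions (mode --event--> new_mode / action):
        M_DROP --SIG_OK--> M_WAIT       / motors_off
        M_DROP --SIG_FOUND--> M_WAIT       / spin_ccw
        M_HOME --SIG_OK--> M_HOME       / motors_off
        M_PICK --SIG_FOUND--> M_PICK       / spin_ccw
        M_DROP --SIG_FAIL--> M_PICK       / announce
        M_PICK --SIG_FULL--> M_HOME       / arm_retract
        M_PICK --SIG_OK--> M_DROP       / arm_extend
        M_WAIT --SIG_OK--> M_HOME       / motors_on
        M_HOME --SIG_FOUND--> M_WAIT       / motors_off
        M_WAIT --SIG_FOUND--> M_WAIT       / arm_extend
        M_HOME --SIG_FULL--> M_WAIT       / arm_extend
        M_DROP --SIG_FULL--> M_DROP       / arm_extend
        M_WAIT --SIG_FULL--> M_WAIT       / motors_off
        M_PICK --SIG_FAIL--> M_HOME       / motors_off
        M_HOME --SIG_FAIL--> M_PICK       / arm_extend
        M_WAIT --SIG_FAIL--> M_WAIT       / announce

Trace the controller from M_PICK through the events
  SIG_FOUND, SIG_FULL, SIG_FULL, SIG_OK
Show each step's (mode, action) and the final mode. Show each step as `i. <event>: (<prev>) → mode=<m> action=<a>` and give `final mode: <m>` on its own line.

1. SIG_FOUND: (M_PICK) → mode=M_PICK action=spin_ccw
2. SIG_FULL: (M_PICK) → mode=M_HOME action=arm_retract
3. SIG_FULL: (M_HOME) → mode=M_WAIT action=arm_extend
4. SIG_OK: (M_WAIT) → mode=M_HOME action=motors_on

final mode: M_HOME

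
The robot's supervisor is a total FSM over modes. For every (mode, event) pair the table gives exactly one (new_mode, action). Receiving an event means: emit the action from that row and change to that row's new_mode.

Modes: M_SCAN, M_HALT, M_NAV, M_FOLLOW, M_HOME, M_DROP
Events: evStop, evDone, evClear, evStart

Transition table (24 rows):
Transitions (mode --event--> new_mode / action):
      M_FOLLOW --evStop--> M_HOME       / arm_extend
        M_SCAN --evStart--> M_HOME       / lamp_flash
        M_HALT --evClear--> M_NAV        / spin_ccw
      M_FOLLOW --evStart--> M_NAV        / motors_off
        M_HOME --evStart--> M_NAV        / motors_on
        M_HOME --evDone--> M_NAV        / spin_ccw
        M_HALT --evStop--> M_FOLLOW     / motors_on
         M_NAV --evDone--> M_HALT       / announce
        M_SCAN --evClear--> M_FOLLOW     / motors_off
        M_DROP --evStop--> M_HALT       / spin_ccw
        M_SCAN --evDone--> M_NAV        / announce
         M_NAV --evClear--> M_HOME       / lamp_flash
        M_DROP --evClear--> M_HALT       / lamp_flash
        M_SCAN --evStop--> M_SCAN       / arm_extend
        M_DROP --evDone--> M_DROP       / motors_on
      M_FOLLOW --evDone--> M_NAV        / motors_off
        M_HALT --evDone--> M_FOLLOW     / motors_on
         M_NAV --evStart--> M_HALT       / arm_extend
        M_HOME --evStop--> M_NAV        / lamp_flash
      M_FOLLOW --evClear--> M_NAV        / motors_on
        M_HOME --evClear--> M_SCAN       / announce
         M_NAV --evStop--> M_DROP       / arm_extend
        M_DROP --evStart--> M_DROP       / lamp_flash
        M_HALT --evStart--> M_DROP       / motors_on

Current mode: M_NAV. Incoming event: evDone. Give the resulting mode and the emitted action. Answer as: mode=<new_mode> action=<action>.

current mode = M_NAV; filter table to that mode:
  (M_NAV, evDone) → (M_HALT, announce)  ← event matches
  (M_NAV, evClear) → (M_HOME, lamp_flash)
  (M_NAV, evStart) → (M_HALT, arm_extend)
  (M_NAV, evStop) → (M_DROP, arm_extend)
event = evDone selects (M_HALT, announce)

mode=M_HALT action=announce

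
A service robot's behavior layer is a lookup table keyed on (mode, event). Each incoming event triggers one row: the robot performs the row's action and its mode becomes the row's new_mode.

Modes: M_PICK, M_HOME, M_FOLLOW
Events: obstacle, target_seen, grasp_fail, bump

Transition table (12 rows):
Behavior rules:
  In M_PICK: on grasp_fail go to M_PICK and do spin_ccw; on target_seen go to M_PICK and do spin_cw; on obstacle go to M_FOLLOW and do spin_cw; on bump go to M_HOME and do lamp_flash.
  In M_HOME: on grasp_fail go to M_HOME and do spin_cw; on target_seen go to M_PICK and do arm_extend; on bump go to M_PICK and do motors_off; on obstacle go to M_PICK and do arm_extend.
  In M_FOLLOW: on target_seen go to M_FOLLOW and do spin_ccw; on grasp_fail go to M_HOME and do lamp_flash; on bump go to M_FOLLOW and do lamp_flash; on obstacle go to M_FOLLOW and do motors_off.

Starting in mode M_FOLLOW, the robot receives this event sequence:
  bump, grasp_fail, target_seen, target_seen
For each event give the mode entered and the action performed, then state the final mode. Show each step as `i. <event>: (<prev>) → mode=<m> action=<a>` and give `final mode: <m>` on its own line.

final mode: M_PICK

1. bump: (M_FOLLOW) → mode=M_FOLLOW action=lamp_flash
2. grasp_fail: (M_FOLLOW) → mode=M_HOME action=lamp_flash
3. target_seen: (M_HOME) → mode=M_PICK action=arm_extend
4. target_seen: (M_PICK) → mode=M_PICK action=spin_cw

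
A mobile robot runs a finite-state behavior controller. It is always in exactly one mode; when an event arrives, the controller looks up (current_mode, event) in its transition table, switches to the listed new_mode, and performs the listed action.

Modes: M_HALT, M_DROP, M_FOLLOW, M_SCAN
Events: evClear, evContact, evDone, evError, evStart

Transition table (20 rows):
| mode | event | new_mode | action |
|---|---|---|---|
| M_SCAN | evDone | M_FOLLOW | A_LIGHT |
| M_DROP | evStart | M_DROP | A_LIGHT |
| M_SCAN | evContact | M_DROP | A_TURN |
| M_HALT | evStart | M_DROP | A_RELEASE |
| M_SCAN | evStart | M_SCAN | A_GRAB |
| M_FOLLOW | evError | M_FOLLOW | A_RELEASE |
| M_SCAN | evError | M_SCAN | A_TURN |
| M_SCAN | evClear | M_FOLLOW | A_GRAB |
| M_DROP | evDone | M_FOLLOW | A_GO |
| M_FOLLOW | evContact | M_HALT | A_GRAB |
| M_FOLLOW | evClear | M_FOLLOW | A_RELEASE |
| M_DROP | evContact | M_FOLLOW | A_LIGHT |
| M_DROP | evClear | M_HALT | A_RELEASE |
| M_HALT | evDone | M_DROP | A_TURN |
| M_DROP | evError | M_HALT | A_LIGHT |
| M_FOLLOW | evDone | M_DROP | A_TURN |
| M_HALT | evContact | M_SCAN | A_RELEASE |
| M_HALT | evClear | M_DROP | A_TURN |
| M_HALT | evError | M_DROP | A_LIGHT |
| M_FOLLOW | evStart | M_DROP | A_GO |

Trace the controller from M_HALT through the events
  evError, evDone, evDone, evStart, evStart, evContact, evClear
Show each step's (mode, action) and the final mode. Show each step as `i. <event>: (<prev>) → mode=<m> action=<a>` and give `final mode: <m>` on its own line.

1. evError: (M_HALT) → mode=M_DROP action=A_LIGHT
2. evDone: (M_DROP) → mode=M_FOLLOW action=A_GO
3. evDone: (M_FOLLOW) → mode=M_DROP action=A_TURN
4. evStart: (M_DROP) → mode=M_DROP action=A_LIGHT
5. evStart: (M_DROP) → mode=M_DROP action=A_LIGHT
6. evContact: (M_DROP) → mode=M_FOLLOW action=A_LIGHT
7. evClear: (M_FOLLOW) → mode=M_FOLLOW action=A_RELEASE

final mode: M_FOLLOW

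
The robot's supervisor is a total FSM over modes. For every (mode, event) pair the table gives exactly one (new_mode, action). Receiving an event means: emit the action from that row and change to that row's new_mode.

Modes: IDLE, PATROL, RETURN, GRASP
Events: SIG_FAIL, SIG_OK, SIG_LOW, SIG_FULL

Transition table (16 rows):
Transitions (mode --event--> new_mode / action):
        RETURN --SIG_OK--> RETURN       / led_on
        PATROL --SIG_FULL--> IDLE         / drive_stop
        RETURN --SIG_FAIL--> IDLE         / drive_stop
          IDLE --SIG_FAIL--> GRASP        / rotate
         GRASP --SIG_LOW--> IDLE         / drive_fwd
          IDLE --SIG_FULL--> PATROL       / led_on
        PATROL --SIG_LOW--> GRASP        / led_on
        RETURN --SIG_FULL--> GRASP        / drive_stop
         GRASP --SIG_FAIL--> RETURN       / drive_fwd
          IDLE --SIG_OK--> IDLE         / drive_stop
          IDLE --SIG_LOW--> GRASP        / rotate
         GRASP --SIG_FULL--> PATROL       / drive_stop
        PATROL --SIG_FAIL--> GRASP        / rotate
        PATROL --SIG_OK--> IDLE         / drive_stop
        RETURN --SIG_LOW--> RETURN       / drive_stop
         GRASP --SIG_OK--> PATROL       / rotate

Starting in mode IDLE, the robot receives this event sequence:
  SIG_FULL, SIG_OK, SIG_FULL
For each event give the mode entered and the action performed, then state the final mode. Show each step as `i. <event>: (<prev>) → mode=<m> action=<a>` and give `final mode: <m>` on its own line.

final mode: PATROL

1. SIG_FULL: (IDLE) → mode=PATROL action=led_on
2. SIG_OK: (PATROL) → mode=IDLE action=drive_stop
3. SIG_FULL: (IDLE) → mode=PATROL action=led_on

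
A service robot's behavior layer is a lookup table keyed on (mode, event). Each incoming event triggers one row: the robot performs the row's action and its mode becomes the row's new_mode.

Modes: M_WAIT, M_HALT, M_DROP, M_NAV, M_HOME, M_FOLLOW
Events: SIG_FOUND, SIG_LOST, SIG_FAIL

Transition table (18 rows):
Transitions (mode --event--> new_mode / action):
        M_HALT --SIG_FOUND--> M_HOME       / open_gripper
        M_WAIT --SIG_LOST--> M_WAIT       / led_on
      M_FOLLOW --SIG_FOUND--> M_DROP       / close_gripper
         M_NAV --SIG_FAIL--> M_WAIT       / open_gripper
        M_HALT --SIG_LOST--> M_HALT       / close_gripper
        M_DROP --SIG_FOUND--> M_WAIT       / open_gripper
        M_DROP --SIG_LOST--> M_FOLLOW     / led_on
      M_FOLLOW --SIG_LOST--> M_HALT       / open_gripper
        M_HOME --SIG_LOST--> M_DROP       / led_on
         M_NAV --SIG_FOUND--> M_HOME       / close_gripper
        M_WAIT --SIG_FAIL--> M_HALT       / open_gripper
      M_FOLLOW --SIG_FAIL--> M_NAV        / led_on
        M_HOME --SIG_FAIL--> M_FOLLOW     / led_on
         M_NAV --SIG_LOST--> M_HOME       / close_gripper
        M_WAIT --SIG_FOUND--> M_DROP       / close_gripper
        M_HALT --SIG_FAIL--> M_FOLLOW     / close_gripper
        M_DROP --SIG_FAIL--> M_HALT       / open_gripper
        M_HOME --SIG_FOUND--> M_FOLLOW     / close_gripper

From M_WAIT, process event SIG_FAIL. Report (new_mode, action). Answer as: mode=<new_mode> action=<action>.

current mode = M_WAIT; filter table to that mode:
  (M_WAIT, SIG_LOST) → (M_WAIT, led_on)
  (M_WAIT, SIG_FAIL) → (M_HALT, open_gripper)  ← event matches
  (M_WAIT, SIG_FOUND) → (M_DROP, close_gripper)
event = SIG_FAIL selects (M_HALT, open_gripper)

mode=M_HALT action=open_gripper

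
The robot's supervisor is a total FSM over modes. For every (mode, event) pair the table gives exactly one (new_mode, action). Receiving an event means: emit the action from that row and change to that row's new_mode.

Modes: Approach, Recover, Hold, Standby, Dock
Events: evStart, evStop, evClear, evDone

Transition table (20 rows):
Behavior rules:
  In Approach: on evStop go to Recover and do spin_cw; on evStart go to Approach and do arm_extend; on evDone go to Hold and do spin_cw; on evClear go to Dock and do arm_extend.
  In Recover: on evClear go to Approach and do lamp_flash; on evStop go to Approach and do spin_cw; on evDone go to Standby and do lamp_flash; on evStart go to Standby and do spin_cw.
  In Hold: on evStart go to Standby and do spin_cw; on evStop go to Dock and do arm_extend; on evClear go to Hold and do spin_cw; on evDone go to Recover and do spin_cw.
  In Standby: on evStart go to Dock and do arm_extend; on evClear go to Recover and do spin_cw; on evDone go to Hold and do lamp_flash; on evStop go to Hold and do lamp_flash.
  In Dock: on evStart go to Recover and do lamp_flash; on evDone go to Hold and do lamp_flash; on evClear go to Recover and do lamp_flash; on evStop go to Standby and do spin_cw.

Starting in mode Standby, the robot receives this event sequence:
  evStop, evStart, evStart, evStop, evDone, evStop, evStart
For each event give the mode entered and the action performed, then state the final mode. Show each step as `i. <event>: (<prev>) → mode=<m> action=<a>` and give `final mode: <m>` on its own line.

final mode: Recover

1. evStop: (Standby) → mode=Hold action=lamp_flash
2. evStart: (Hold) → mode=Standby action=spin_cw
3. evStart: (Standby) → mode=Dock action=arm_extend
4. evStop: (Dock) → mode=Standby action=spin_cw
5. evDone: (Standby) → mode=Hold action=lamp_flash
6. evStop: (Hold) → mode=Dock action=arm_extend
7. evStart: (Dock) → mode=Recover action=lamp_flash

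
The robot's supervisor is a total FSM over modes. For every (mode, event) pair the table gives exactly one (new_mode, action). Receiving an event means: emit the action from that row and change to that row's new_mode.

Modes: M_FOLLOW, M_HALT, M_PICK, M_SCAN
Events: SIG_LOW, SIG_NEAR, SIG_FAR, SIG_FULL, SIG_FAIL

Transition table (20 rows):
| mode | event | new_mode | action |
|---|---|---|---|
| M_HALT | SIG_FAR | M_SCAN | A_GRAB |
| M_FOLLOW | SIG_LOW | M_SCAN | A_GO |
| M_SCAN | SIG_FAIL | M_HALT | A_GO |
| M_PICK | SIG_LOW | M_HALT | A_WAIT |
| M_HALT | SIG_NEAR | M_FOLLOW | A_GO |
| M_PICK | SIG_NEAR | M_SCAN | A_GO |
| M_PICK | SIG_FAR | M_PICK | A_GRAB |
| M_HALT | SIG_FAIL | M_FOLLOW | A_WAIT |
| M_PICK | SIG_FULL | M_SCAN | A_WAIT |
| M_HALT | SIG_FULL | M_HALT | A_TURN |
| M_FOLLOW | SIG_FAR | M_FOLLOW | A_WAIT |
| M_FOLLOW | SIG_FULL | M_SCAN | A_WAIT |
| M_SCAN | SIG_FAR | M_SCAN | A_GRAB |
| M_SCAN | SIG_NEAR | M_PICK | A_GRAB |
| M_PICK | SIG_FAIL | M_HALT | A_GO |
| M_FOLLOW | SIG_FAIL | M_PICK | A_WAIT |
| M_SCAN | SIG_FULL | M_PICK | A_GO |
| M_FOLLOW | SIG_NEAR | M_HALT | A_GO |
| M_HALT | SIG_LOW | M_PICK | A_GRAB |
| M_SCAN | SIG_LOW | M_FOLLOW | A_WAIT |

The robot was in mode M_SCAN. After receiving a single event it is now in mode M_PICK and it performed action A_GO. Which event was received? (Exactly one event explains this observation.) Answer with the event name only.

SIG_FULL

try SIG_LOW: (M_SCAN, SIG_LOW) → (M_FOLLOW, A_WAIT)
try SIG_NEAR: (M_SCAN, SIG_NEAR) → (M_PICK, A_GRAB)
try SIG_FAR: (M_SCAN, SIG_FAR) → (M_SCAN, A_GRAB)
try SIG_FULL: (M_SCAN, SIG_FULL) → (M_PICK, A_GO)  ← matches
try SIG_FAIL: (M_SCAN, SIG_FAIL) → (M_HALT, A_GO)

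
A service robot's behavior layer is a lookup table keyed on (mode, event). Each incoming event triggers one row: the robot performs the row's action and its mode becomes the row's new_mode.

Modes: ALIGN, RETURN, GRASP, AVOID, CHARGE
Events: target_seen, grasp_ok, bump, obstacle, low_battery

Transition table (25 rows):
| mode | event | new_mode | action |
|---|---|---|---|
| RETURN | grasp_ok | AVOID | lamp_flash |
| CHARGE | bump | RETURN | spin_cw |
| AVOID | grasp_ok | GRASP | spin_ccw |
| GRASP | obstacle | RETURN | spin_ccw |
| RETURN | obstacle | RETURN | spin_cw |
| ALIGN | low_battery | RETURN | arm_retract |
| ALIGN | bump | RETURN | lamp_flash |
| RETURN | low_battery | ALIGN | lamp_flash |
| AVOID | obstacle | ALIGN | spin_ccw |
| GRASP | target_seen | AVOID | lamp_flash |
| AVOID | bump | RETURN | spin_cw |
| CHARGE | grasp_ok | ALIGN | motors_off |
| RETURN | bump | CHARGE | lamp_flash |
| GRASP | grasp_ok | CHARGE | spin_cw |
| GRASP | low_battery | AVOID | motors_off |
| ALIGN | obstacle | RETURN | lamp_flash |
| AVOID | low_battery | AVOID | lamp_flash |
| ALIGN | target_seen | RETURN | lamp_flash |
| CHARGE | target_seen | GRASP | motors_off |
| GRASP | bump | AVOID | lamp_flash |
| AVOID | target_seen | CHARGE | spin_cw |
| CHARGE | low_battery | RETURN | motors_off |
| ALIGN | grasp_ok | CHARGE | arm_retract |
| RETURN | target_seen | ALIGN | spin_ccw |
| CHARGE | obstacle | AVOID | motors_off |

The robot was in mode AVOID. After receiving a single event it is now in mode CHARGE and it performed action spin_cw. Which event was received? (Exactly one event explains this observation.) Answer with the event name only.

try target_seen: (AVOID, target_seen) → (CHARGE, spin_cw)  ← matches
try grasp_ok: (AVOID, grasp_ok) → (GRASP, spin_ccw)
try bump: (AVOID, bump) → (RETURN, spin_cw)
try obstacle: (AVOID, obstacle) → (ALIGN, spin_ccw)
try low_battery: (AVOID, low_battery) → (AVOID, lamp_flash)

target_seen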